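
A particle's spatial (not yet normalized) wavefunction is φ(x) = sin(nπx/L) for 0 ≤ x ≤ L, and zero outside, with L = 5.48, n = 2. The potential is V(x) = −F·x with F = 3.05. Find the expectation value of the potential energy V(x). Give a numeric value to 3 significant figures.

-8.36

⟨V⟩ = ∫ V(x)·|φ|² dx / ∫|φ|² dx.
With sin²θ = (1 − cos2θ)/2 on 0 ≤ x ≤ L: ∫sin²(nπx/L) dx = L/2, ∫x·sin²(nπx/L) dx = L²/4, ∫x²·sin²(nπx/L) dx = L³·(1/6 − 1/(4n²π²)); higher powers xᵏ the same way, integrating xᵏ·cos(2nπx/L) by parts.
State is unnormalized: ∫|φ|² dx = 2.7400, and ∫φ*·V(x)·φ dx = -22.898, so ⟨V⟩ = -22.898 / 2.7400.
⟨V⟩ = -8.3570.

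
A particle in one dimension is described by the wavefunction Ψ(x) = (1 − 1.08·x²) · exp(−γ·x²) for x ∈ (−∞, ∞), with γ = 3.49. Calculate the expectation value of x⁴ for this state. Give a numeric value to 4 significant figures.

0.007772

⟨x⁴⟩ = ∫ x⁴·|Ψ|² dx / ∫|Ψ|² dx (integrals over the domain).
Expand each integrand as polynomial × e^(−2γx²) and use ∫x^(2j)·e^(−2γx²) dx = (2j−1)!!/(4γ)^j · √(π/(2γ)), odd powers → 0; here √(π/(2γ)) = 0.67088.
State is unnormalized: ∫|Ψ|² dx = 0.57913, and ∫Ψ*·x⁴·Ψ dx = 0.0045012, so ⟨x⁴⟩ = 0.0045012 / 0.57913.
⟨x⁴⟩ = 0.0077724.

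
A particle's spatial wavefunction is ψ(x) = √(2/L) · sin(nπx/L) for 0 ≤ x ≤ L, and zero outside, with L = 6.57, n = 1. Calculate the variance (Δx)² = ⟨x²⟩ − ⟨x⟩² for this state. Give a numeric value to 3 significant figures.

1.41

Compute ⟨x⟩ and ⟨x²⟩ separately, then (Δx)² = ⟨x²⟩ − ⟨x⟩².
With sin²θ = (1 − cos2θ)/2 on 0 ≤ x ≤ L: ∫sin²(nπx/L) dx = L/2, ∫x·sin²(nπx/L) dx = L²/4, ∫x²·sin²(nπx/L) dx = L³·(1/6 − 1/(4n²π²)); higher powers xᵏ the same way, integrating xᵏ·cos(2nπx/L) by parts.
⟨x⟩ = 3.2850 and ⟨x²⟩ = 12.202.
(Δx)² = 12.202 − (3.2850)² = 1.4103.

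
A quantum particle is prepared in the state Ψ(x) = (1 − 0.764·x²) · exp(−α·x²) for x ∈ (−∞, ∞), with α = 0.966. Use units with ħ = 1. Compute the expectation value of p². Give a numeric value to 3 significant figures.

2.23

p² Ψ = −ħ² d²Ψ/dx²; ⟨p²⟩ = −ħ² ∫ Ψ*·Ψ'' dx / ∫|Ψ|² dx.
Expand each integrand as polynomial × e^(−2αx²) and use ∫x^(2j)·e^(−2αx²) dx = (2j−1)!!/(4α)^j · √(π/(2α)), odd powers → 0; here √(π/(2α)) = 1.2752. Differentiate with the product rule, d/dx e^(−αx²) = −2αx·e^(−αx²).
State is unnormalized: ∫|Ψ|² dx = 0.92047, and ∫Ψ*·(−ħ² Ψ'') dx = 2.0560, so ⟨p²⟩ = 2.0560 / 0.92047.
⟨p²⟩ = 2.2337.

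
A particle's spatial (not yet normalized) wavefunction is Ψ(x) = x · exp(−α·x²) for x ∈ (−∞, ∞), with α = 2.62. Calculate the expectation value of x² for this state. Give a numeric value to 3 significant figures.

⟨x²⟩ = ∫ x²·|Ψ|² dx / ∫|Ψ|² dx (integrals over the domain).
Expand each integrand as polynomial × e^(−2αx²) and use ∫x^(2j)·e^(−2αx²) dx = (2j−1)!!/(4α)^j · √(π/(2α)), odd powers → 0; here √(π/(2α)) = 0.77430.
State is unnormalized: ∫|Ψ|² dx = 0.073884, and ∫Ψ*·x²·Ψ dx = 0.021150, so ⟨x²⟩ = 0.021150 / 0.073884.
⟨x²⟩ = 0.28626.

0.286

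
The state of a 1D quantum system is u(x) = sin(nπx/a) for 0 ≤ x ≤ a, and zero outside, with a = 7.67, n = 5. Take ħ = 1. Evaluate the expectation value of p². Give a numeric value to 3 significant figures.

p² u = −ħ² d²u/dx²; ⟨p²⟩ = −ħ² ∫ u*·u'' dx / ∫|u|² dx.
d/dx sin(nπx/a) = (nπ/a)·cos(nπx/a) and d²/dx² sin(nπx/a) = −(nπ/a)²·sin(nπx/a); on 0 ≤ x ≤ a, ∫sin²(nπx/a) dx = a/2 and ∫sin(nπx/a)·cos(nπx/a) dx = 0.
State is unnormalized: ∫|u|² dx = 3.8350, and ∫u*·(−ħ² u'') dx = 16.085, so ⟨p²⟩ = 16.085 / 3.8350.
⟨p²⟩ = 4.1942.

4.19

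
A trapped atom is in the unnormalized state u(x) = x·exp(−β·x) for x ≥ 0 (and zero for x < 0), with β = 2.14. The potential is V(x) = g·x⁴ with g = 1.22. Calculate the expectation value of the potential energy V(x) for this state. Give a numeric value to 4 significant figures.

1.309

⟨V⟩ = ∫ V(x)·|u|² dx / ∫|u|² dx.
Every integrand reduces to terms xʲ·e^(−2βx) on [0, ∞); use ∫₀^∞ xʲ·e^(−2βx) dx = j!/(2β)^(j+1).
State is unnormalized: ∫|u|² dx = 0.025509, and ∫u*·V(x)·u dx = 0.033388, so ⟨V⟩ = 0.033388 / 0.025509.
⟨V⟩ = 1.3088.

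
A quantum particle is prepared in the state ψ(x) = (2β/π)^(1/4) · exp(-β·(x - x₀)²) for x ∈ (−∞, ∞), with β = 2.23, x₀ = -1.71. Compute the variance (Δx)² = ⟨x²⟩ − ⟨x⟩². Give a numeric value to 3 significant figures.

Compute ⟨x⟩ and ⟨x²⟩ separately, then (Δx)² = ⟨x²⟩ − ⟨x⟩².
Gaussian moments (u = x − x₀): ∫u^(2j)·e^(−2βu²) du = (2j−1)!!/(4β)^j · √(π/(2β)), odd powers integrate to 0; here √(π/(2β)) = 0.83928.
⟨x⟩ = -1.7100 and ⟨x²⟩ = 3.0362.
(Δx)² = 3.0362 − (-1.7100)² = 0.11211.

0.112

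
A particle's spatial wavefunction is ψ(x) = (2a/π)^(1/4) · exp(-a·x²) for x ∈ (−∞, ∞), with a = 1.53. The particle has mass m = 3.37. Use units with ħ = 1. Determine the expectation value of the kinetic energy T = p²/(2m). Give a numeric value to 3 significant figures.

0.227

T = −(ħ²/2m) d²/dx², so ⟨T⟩ = −(ħ²/2m) ∫ ψ*·ψ'' dx; with m = 3.37.
Gaussian moments: ∫x^(2j)·e^(−2ax²) dx = (2j−1)!!/(4a)^j · √(π/(2a)), odd powers integrate to 0; here √(π/(2a)) = 1.0132. Derivatives: d/dx e^(−ax²) = −2ax·e^(−ax²), d²/dx² e^(−ax²) = (4a²x² − 2a)·e^(−ax²).
⟨T⟩ = 0.22700.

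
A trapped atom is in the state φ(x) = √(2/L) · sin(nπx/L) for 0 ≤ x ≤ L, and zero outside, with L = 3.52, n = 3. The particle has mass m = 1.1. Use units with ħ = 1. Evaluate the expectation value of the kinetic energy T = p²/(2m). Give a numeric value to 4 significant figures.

3.259

T = −(ħ²/2m) d²/dx², so ⟨T⟩ = −(ħ²/2m) ∫ φ*·φ'' dx; with m = 1.1.
d/dx sin(nπx/L) = (nπ/L)·cos(nπx/L) and d²/dx² sin(nπx/L) = −(nπ/L)²·sin(nπx/L); on 0 ≤ x ≤ L, ∫sin²(nπx/L) dx = L/2 and ∫sin(nπx/L)·cos(nπx/L) dx = 0.
⟨T⟩ = 3.2586.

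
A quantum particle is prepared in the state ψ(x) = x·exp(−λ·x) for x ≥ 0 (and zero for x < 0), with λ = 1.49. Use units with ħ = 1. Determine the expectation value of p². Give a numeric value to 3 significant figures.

p² ψ = −ħ² d²ψ/dx²; ⟨p²⟩ = −ħ² ∫ ψ*·ψ'' dx / ∫|ψ|² dx.
Differentiate x·exp(−λ·x) with the product rule; every integrand then reduces to terms xʲ·e^(−2λx) on [0, ∞), with ∫₀^∞ xʲ·e^(−2λx) dx = j!/(2λ)^(j+1).
State is unnormalized: ∫|ψ|² dx = 0.075576, and ∫ψ*·(−ħ² ψ'') dx = 0.16779, so ⟨p²⟩ = 0.16779 / 0.075576.
⟨p²⟩ = 2.2201.

2.22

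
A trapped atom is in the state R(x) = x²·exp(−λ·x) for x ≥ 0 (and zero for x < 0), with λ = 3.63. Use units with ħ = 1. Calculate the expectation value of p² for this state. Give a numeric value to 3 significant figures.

p² R = −ħ² d²R/dx²; ⟨p²⟩ = −ħ² ∫ R*·R'' dx / ∫|R|² dx.
Differentiate x²·exp(−λ·x) with the product rule; every integrand then reduces to terms xʲ·e^(−2λx) on [0, ∞), with ∫₀^∞ xʲ·e^(−2λx) dx = j!/(2λ)^(j+1).
State is unnormalized: ∫|R|² dx = 0.0011899, and ∫R*·(−ħ² R'') dx = 0.0052266, so ⟨p²⟩ = 0.0052266 / 0.0011899.
⟨p²⟩ = 4.3923.

4.39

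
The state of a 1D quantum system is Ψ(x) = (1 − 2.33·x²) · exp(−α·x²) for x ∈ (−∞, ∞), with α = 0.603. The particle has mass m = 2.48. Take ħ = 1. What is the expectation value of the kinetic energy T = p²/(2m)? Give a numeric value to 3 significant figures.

T = −(ħ²/2m) d²/dx², so ⟨T⟩ = −(ħ²/2m) ∫ Ψ*·Ψ'' dx / ∫|Ψ|² dx; with m = 2.48.
Expand each integrand as polynomial × e^(−2αx²) and use ∫x^(2j)·e^(−2αx²) dx = (2j−1)!!/(4α)^j · √(π/(2α)), odd powers → 0; here √(π/(2α)) = 1.6140. Differentiate with the product rule, d/dx e^(−αx²) = −2αx·e^(−αx²).
State is unnormalized: ∫|Ψ|² dx = 3.0141, and ∫Ψ*·(−ħ²/2m · Ψ'') dx = 1.8570, so ⟨T⟩ = 1.8570 / 3.0141.
⟨T⟩ = 0.61611.

0.616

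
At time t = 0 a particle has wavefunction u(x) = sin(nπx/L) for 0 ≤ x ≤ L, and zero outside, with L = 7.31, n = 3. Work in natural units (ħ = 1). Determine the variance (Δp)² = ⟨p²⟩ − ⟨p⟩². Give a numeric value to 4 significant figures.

1.662

Compute ⟨p⟩ and ⟨p²⟩ separately; (Δp)² = ⟨p²⟩ − ⟨p⟩².
d/dx sin(nπx/L) = (nπ/L)·cos(nπx/L) and d²/dx² sin(nπx/L) = −(nπ/L)²·sin(nπx/L); on 0 ≤ x ≤ L, ∫sin²(nπx/L) dx = L/2 and ∫sin(nπx/L)·cos(nπx/L) dx = 0.
Normalization: ∫|u|² dx = 3.6550.
⟨p⟩ = 0.0000 and ⟨p²⟩ = 1.6623.
(Δp)² = 1.6623 − (0.0000)² = 1.6623.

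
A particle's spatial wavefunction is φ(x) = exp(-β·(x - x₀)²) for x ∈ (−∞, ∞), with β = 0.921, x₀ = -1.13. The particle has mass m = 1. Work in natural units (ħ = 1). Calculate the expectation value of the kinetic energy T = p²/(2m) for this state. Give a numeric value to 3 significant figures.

0.461

T = −(ħ²/2m) d²/dx², so ⟨T⟩ = −(ħ²/2m) ∫ φ*·φ'' dx / ∫|φ|² dx; with m = 1.
Gaussian moments (u = x − x₀): ∫u^(2j)·e^(−2βu²) du = (2j−1)!!/(4β)^j · √(π/(2β)), odd powers integrate to 0; here √(π/(2β)) = 1.3060. Derivatives: d/dx e^(−βu²) = −2βu·e^(−βu²), d²/dx² e^(−βu²) = (4β²u² − 2β)·e^(−βu²).
State is unnormalized: ∫|φ|² dx = 1.3060, and ∫φ*·(−ħ²/2m · φ'') dx = 0.60139, so ⟨T⟩ = 0.60139 / 1.3060.
⟨T⟩ = 0.46050.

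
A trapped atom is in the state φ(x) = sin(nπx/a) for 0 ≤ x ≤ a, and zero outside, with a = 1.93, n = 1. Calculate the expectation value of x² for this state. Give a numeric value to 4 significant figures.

1.053

⟨x²⟩ = ∫ x²·|φ|² dx / ∫|φ|² dx (integrals over the domain).
With sin²θ = (1 − cos2θ)/2 on 0 ≤ x ≤ a: ∫sin²(nπx/a) dx = a/2, ∫x·sin²(nπx/a) dx = a²/4, ∫x²·sin²(nπx/a) dx = a³·(1/6 − 1/(4n²π²)); higher powers xᵏ the same way, integrating xᵏ·cos(2nπx/a) by parts.
State is unnormalized: ∫|φ|² dx = 0.96500, and ∫φ*·x²·φ dx = 1.0161, so ⟨x²⟩ = 1.0161 / 0.96500.
⟨x²⟩ = 1.0529.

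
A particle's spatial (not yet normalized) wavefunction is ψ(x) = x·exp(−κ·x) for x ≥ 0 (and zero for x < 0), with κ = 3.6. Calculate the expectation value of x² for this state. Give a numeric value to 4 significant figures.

0.2315

⟨x²⟩ = ∫ x²·|ψ|² dx / ∫|ψ|² dx (integrals over the domain).
Every integrand reduces to terms xʲ·e^(−2κx) on [0, ∞); use ∫₀^∞ xʲ·e^(−2κx) dx = j!/(2κ)^(j+1).
State is unnormalized: ∫|ψ|² dx = 0.0053584, and ∫ψ*·x²·ψ dx = 0.0012404, so ⟨x²⟩ = 0.0012404 / 0.0053584.
⟨x²⟩ = 0.23148.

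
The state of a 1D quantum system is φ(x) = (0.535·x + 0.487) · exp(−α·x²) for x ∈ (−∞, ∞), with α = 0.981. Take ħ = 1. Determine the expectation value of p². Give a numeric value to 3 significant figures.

1.44

p² φ = −ħ² d²φ/dx²; ⟨p²⟩ = −ħ² ∫ φ*·φ'' dx / ∫|φ|² dx.
Expand each integrand as polynomial × e^(−2αx²) and use ∫x^(2j)·e^(−2αx²) dx = (2j−1)!!/(4α)^j · √(π/(2α)), odd powers → 0; here √(π/(2α)) = 1.2654. Differentiate with the product rule, d/dx e^(−αx²) = −2αx·e^(−αx²).
State is unnormalized: ∫|φ|² dx = 0.39241, and ∫φ*·(−ħ² φ'') dx = 0.56605, so ⟨p²⟩ = 0.56605 / 0.39241.
⟨p²⟩ = 1.4425.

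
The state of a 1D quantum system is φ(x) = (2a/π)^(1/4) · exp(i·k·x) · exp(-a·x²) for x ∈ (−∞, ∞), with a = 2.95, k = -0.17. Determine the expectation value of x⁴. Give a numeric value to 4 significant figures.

0.02155

⟨x⁴⟩ = ∫ x⁴·|φ|² dx (integrals over the domain).
Gaussian moments: ∫x^(2j)·e^(−2ax²) dx = (2j−1)!!/(4a)^j · √(π/(2a)), odd powers integrate to 0; here √(π/(2a)) = 0.72971.
⟨x⁴⟩ = 0.021546.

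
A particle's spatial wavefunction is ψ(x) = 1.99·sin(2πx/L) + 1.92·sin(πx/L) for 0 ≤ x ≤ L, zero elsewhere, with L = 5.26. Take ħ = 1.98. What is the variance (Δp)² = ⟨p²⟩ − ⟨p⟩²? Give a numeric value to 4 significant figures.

Compute ⟨p⟩ and ⟨p²⟩ separately; (Δp)² = ⟨p²⟩ − ⟨p⟩².
d²/dx² sin(jπx/L) = −(jπ/L)²·sin(jπx/L); on 0 ≤ x ≤ L, ∫sin²(jπx/L) dx = L/2 and ∫sin(jπx/L)·sin(lπx/L) dx = 0 for j ≠ l, so only diagonal terms survive in ∫|ψ|² and ∫ψ·ψ″; ∫ψ·ψ′ dx = [ψ²/2] between the walls = 0.
Normalization: ∫|ψ|² dx = 20.110.
⟨p⟩ = 0.0000 and ⟨p²⟩ = 3.5713.
(Δp)² = 3.5713 − (0.0000)² = 3.5713.

3.571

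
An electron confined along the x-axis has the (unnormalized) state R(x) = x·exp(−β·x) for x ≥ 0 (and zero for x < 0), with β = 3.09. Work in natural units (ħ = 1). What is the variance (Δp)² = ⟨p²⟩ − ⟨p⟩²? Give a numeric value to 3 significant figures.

Compute ⟨p⟩ and ⟨p²⟩ separately; (Δp)² = ⟨p²⟩ − ⟨p⟩².
Differentiate x·exp(−β·x) with the product rule; every integrand then reduces to terms xʲ·e^(−2βx) on [0, ∞), with ∫₀^∞ xʲ·e^(−2βx) dx = j!/(2β)^(j+1).
Normalization: ∫|R|² dx = 0.0084735.
⟨p⟩ = 0.0000 and ⟨p²⟩ = 9.5481.
(Δp)² = 9.5481 − (0.0000)² = 9.5481.

9.55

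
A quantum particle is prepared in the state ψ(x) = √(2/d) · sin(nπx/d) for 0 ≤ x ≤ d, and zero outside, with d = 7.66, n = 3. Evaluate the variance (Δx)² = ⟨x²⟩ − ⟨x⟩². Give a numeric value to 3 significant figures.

4.56

Compute ⟨x⟩ and ⟨x²⟩ separately, then (Δx)² = ⟨x²⟩ − ⟨x⟩².
With sin²θ = (1 − cos2θ)/2 on 0 ≤ x ≤ d: ∫sin²(nπx/d) dx = d/2, ∫x·sin²(nπx/d) dx = d²/4, ∫x²·sin²(nπx/d) dx = d³·(1/6 − 1/(4n²π²)); higher powers xᵏ the same way, integrating xᵏ·cos(2nπx/d) by parts.
⟨x⟩ = 3.8300 and ⟨x²⟩ = 19.228.
(Δx)² = 19.228 − (3.8300)² = 4.5594.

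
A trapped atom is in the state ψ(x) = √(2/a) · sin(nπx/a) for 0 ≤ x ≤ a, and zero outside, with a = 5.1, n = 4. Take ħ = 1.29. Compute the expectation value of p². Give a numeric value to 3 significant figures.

p² ψ = −ħ² d²ψ/dx²; ⟨p²⟩ = −ħ² ∫ ψ*·ψ'' dx.
d/dx sin(nπx/a) = (nπ/a)·cos(nπx/a) and d²/dx² sin(nπx/a) = −(nπ/a)²·sin(nπx/a); on 0 ≤ x ≤ a, ∫sin²(nπx/a) dx = a/2 and ∫sin(nπx/a)·cos(nπx/a) dx = 0.
⟨p²⟩ = 10.103.

10.1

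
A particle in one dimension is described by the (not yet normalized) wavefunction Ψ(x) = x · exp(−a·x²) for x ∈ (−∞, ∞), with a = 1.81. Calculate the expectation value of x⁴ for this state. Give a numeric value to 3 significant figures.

0.286

⟨x⁴⟩ = ∫ x⁴·|Ψ|² dx / ∫|Ψ|² dx (integrals over the domain).
Expand each integrand as polynomial × e^(−2ax²) and use ∫x^(2j)·e^(−2ax²) dx = (2j−1)!!/(4a)^j · √(π/(2a)), odd powers → 0; here √(π/(2a)) = 0.93158.
State is unnormalized: ∫|Ψ|² dx = 0.12867, and ∫Ψ*·x⁴·Ψ dx = 0.036821, so ⟨x⁴⟩ = 0.036821 / 0.12867.
⟨x⁴⟩ = 0.28616.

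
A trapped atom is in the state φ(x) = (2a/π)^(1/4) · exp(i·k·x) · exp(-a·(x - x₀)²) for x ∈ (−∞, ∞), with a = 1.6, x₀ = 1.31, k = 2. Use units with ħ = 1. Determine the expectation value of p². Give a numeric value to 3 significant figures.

p² φ = −ħ² d²φ/dx²; ⟨p²⟩ = −ħ² ∫ φ*·φ'' dx.
Gaussian moments (u = x − x₀): ∫u^(2j)·e^(−2au²) du = (2j−1)!!/(4a)^j · √(π/(2a)), odd powers integrate to 0; here √(π/(2a)) = 0.99083. Derivatives: φ′ = (ik − 2au)·φ, φ″ = ((ik − 2au)² − 2a)·φ; the odd-in-u pieces drop out.
⟨p²⟩ = 5.6000.

5.60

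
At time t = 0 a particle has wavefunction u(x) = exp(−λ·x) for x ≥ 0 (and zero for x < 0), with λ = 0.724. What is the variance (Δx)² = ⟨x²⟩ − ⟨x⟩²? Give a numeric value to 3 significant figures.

0.477

Compute ⟨x⟩ and ⟨x²⟩ separately, then (Δx)² = ⟨x²⟩ − ⟨x⟩².
Every integrand reduces to terms xʲ·e^(−2λx) on [0, ∞); use ∫₀^∞ xʲ·e^(−2λx) dx = j!/(2λ)^(j+1).
Normalization: ∫|u|² dx = 0.69061.
⟨x⟩ = 0.69061 and ⟨x²⟩ = 0.95388.
(Δx)² = 0.95388 − (0.69061)² = 0.47694.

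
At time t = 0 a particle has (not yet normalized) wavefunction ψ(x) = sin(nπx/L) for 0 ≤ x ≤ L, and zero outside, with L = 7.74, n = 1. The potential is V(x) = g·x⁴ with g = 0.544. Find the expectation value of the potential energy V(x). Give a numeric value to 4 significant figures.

⟨V⟩ = ∫ V(x)·|ψ|² dx / ∫|ψ|² dx.
With sin²θ = (1 − cos2θ)/2 on 0 ≤ x ≤ L: ∫sin²(nπx/L) dx = L/2, ∫x·sin²(nπx/L) dx = L²/4, ∫x²·sin²(nπx/L) dx = L³·(1/6 − 1/(4n²π²)); higher powers xᵏ the same way, integrating xᵏ·cos(2nπx/L) by parts.
State is unnormalized: ∫|ψ|² dx = 3.8700, and ∫ψ*·V(x)·ψ dx = 861.94, so ⟨V⟩ = 861.94 / 3.8700.
⟨V⟩ = 222.72.

222.7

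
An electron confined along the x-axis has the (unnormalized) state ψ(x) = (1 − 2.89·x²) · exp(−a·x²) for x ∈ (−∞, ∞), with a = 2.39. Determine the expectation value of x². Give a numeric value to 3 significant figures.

0.0870

⟨x²⟩ = ∫ x²·|ψ|² dx / ∫|ψ|² dx (integrals over the domain).
Expand each integrand as polynomial × e^(−2ax²) and use ∫x^(2j)·e^(−2ax²) dx = (2j−1)!!/(4a)^j · √(π/(2a)), odd powers → 0; here √(π/(2a)) = 0.81070.
State is unnormalized: ∫|ψ|² dx = 0.54281, and ∫ψ*·x²·ψ dx = 0.047233, so ⟨x²⟩ = 0.047233 / 0.54281.
⟨x²⟩ = 0.087016.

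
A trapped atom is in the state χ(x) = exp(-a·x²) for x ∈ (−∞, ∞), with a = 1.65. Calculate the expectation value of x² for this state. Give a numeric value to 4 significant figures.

⟨x²⟩ = ∫ x²·|χ|² dx / ∫|χ|² dx (integrals over the domain).
Gaussian moments: ∫x^(2j)·e^(−2ax²) dx = (2j−1)!!/(4a)^j · √(π/(2a)), odd powers integrate to 0; here √(π/(2a)) = 0.97570.
State is unnormalized: ∫|χ|² dx = 0.97570, and ∫χ*·x²·χ dx = 0.14783, so ⟨x²⟩ = 0.14783 / 0.97570.
⟨x²⟩ = 0.15152.

0.1515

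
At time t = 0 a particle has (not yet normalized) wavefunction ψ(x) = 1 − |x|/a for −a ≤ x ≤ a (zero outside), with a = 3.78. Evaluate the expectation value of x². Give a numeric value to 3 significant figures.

1.43

⟨x²⟩ = ∫ x²·|ψ|² dx / ∫|ψ|² dx (integrals over the domain).
ψ is even, so ∫ over [−a, a] = 2∫₀ᵃ with ψ = 1 − x/a there: ∫₀ᵃ (1 − x/a)² dx = a/3, ∫₀ᵃ x²(1 − x/a)² dx = a³/30, ∫₀ᵃ x⁴(1 − x/a)² dx = a⁵/105.
State is unnormalized: ∫|ψ|² dx = 2.5200, and ∫ψ*·x²·ψ dx = 3.6007, so ⟨x²⟩ = 3.6007 / 2.5200.
⟨x²⟩ = 1.4288.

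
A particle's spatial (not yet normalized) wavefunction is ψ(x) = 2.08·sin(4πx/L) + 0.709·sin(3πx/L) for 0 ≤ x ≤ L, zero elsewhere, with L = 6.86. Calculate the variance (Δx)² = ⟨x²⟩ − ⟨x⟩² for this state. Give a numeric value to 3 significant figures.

Compute ⟨x⟩ and ⟨x²⟩ separately, then (Δx)² = ⟨x²⟩ − ⟨x⟩².
On 0 ≤ x ≤ L (j ≠ l): ∫sin²(jπx/L) dx = L/2, ∫sin(jπx/L)·sin(lπx/L) dx = 0; diagonal moments ∫x·sin²(jπx/L) dx = L²/4, ∫x²·sin²(jπx/L) dx = L³·(1/6 − 1/(4j²π²)); cross terms ∫x·sin(jπx/L)·sin(lπx/L) dx = 0 for j + l even and −4jlL²/(π²(j² − l²)²) for j + l odd, ∫x²·sin(jπx/L)·sin(lπx/L) dx = (−1)^(j+l)·4jlL³/(π²(j² − l²)²); higher powers the same way via product-to-sum and parts.
Normalization: ∫|ψ|² dx = 16.564.
⟨x⟩ = 2.5983 and ⟨x²⟩ = 9.8199.
(Δx)² = 9.8199 − (2.5983)² = 3.0688.

3.07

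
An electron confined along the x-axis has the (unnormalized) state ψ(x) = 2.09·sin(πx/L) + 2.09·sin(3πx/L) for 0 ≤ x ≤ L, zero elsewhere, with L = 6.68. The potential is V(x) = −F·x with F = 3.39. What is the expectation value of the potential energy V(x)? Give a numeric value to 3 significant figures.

-11.3

⟨V⟩ = ∫ V(x)·|ψ|² dx / ∫|ψ|² dx.
On 0 ≤ x ≤ L (j ≠ l): ∫sin²(jπx/L) dx = L/2, ∫sin(jπx/L)·sin(lπx/L) dx = 0; diagonal moments ∫x·sin²(jπx/L) dx = L²/4, ∫x²·sin²(jπx/L) dx = L³·(1/6 − 1/(4j²π²)); cross terms ∫x·sin(jπx/L)·sin(lπx/L) dx = 0 for j + l even and −4jlL²/(π²(j² − l²)²) for j + l odd, ∫x²·sin(jπx/L)·sin(lπx/L) dx = (−1)^(j+l)·4jlL³/(π²(j² − l²)²); higher powers the same way via product-to-sum and parts.
State is unnormalized: ∫|ψ|² dx = 29.179, and ∫ψ*·V(x)·ψ dx = -330.38, so ⟨V⟩ = -330.38 / 29.179.
⟨V⟩ = -11.323.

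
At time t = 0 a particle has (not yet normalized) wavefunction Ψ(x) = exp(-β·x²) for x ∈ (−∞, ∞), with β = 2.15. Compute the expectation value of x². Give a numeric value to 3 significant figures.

⟨x²⟩ = ∫ x²·|Ψ|² dx / ∫|Ψ|² dx (integrals over the domain).
Gaussian moments: ∫x^(2j)·e^(−2βx²) dx = (2j−1)!!/(4β)^j · √(π/(2β)), odd powers integrate to 0; here √(π/(2β)) = 0.85475.
State is unnormalized: ∫|Ψ|² dx = 0.85475, and ∫Ψ*·x²·Ψ dx = 0.099390, so ⟨x²⟩ = 0.099390 / 0.85475.
⟨x²⟩ = 0.11628.

0.116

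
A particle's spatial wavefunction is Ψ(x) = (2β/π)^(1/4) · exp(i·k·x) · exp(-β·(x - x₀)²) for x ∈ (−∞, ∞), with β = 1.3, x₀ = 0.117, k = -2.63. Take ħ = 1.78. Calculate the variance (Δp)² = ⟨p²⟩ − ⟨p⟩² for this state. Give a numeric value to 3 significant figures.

4.12

Compute ⟨p⟩ and ⟨p²⟩ separately; (Δp)² = ⟨p²⟩ − ⟨p⟩².
Gaussian moments (u = x − x₀): ∫u^(2j)·e^(−2βu²) du = (2j−1)!!/(4β)^j · √(π/(2β)), odd powers integrate to 0; here √(π/(2β)) = 1.0992. Derivatives: Ψ′ = (ik − 2βu)·Ψ, Ψ″ = ((ik − 2βu)² − 2β)·Ψ; the odd-in-u pieces drop out.
⟨p⟩ = -4.6814 and ⟨p²⟩ = 26.034.
(Δp)² = 26.034 − (-4.6814)² = 4.1189.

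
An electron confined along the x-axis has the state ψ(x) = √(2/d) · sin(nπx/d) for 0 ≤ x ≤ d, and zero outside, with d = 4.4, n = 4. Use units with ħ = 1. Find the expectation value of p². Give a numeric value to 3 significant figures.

p² ψ = −ħ² d²ψ/dx²; ⟨p²⟩ = −ħ² ∫ ψ*·ψ'' dx.
d/dx sin(nπx/d) = (nπ/d)·cos(nπx/d) and d²/dx² sin(nπx/d) = −(nπ/d)²·sin(nπx/d); on 0 ≤ x ≤ d, ∫sin²(nπx/d) dx = d/2 and ∫sin(nπx/d)·cos(nπx/d) dx = 0.
⟨p²⟩ = 8.1567.

8.16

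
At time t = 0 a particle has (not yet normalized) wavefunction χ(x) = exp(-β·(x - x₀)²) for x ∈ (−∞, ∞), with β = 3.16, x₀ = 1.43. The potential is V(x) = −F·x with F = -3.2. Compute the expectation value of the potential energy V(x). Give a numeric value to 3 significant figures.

4.58

⟨V⟩ = ∫ V(x)·|χ|² dx / ∫|χ|² dx.
Gaussian moments (u = x − x₀): ∫u^(2j)·e^(−2βu²) du = (2j−1)!!/(4β)^j · √(π/(2β)), odd powers integrate to 0; here √(π/(2β)) = 0.70504.
State is unnormalized: ∫|χ|² dx = 0.70504, and ∫χ*·V(x)·χ dx = 3.2263, so ⟨V⟩ = 3.2263 / 0.70504.
⟨V⟩ = 4.5760.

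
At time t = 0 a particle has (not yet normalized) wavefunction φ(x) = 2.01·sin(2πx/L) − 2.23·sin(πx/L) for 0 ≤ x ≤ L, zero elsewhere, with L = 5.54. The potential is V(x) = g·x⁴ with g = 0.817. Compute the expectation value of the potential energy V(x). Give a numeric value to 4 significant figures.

⟨V⟩ = ∫ V(x)·|φ|² dx / ∫|φ|² dx.
On 0 ≤ x ≤ L (j ≠ l): ∫sin²(jπx/L) dx = L/2, ∫sin(jπx/L)·sin(lπx/L) dx = 0; diagonal moments ∫x·sin²(jπx/L) dx = L²/4, ∫x²·sin²(jπx/L) dx = L³·(1/6 − 1/(4j²π²)); cross terms ∫x·sin(jπx/L)·sin(lπx/L) dx = 0 for j + l even and −4jlL²/(π²(j² − l²)²) for j + l odd, ∫x²·sin(jπx/L)·sin(lπx/L) dx = (−1)^(j+l)·4jlL³/(π²(j² − l²)²); higher powers the same way via product-to-sum and parts.
State is unnormalized: ∫|φ|² dx = 24.966, and ∫φ*·V(x)·φ dx = 4956.2, so ⟨V⟩ = 4956.2 / 24.966.
⟨V⟩ = 198.52.

198.5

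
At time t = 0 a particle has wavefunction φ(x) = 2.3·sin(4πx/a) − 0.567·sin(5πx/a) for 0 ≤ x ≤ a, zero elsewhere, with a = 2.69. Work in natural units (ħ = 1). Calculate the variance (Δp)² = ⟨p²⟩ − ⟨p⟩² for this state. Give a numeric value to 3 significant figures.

Compute ⟨p⟩ and ⟨p²⟩ separately; (Δp)² = ⟨p²⟩ − ⟨p⟩².
d²/dx² sin(jπx/a) = −(jπ/a)²·sin(jπx/a); on 0 ≤ x ≤ a, ∫sin²(jπx/a) dx = a/2 and ∫sin(jπx/a)·sin(lπx/a) dx = 0 for j ≠ l, so only diagonal terms survive in ∫|φ|² and ∫φ·φ″; ∫φ·φ′ dx = [φ²/2] between the walls = 0.
Normalization: ∫|φ|² dx = 7.5475.
⟨p⟩ = 0.0000 and ⟨p²⟩ = 22.526.
(Δp)² = 22.526 − (0.0000)² = 22.526.

22.5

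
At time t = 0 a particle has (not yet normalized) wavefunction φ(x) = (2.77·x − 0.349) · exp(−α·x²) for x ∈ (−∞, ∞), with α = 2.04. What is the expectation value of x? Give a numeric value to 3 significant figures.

-0.223

⟨x⟩ = ∫ x·|φ|² dx / ∫|φ|² dx (integrals over the domain).
Expand each integrand as polynomial × e^(−2αx²) and use ∫x^(2j)·e^(−2αx²) dx = (2j−1)!!/(4α)^j · √(π/(2α)), odd powers → 0; here √(π/(2α)) = 0.87750.
State is unnormalized: ∫|φ|² dx = 0.93199, and ∫φ*·x·φ dx = -0.20792, so ⟨x⟩ = -0.20792 / 0.93199.
⟨x⟩ = -0.22309.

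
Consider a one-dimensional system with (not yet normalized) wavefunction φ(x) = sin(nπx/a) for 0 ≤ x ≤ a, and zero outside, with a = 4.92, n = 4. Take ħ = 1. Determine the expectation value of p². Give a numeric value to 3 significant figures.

6.52

p² φ = −ħ² d²φ/dx²; ⟨p²⟩ = −ħ² ∫ φ*·φ'' dx / ∫|φ|² dx.
d/dx sin(nπx/a) = (nπ/a)·cos(nπx/a) and d²/dx² sin(nπx/a) = −(nπ/a)²·sin(nπx/a); on 0 ≤ x ≤ a, ∫sin²(nπx/a) dx = a/2 and ∫sin(nπx/a)·cos(nπx/a) dx = 0.
State is unnormalized: ∫|φ|² dx = 2.4600, and ∫φ*·(−ħ² φ'') dx = 16.048, so ⟨p²⟩ = 16.048 / 2.4600.
⟨p²⟩ = 6.5236.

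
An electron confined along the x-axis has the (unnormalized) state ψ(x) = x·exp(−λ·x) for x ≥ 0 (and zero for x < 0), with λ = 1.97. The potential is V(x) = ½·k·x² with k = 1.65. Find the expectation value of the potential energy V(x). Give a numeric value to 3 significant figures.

0.638

⟨V⟩ = ∫ V(x)·|ψ|² dx / ∫|ψ|² dx.
Every integrand reduces to terms xʲ·e^(−2λx) on [0, ∞); use ∫₀^∞ xʲ·e^(−2λx) dx = j!/(2λ)^(j+1).
State is unnormalized: ∫|ψ|² dx = 0.032700, and ∫ψ*·V(x)·ψ dx = 0.020854, so ⟨V⟩ = 0.020854 / 0.032700.
⟨V⟩ = 0.63774.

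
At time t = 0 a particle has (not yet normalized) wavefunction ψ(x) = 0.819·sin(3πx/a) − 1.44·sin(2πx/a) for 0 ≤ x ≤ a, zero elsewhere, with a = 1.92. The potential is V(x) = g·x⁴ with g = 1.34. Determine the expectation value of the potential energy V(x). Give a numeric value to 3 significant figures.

⟨V⟩ = ∫ V(x)·|ψ|² dx / ∫|ψ|² dx.
On 0 ≤ x ≤ a (j ≠ l): ∫sin²(jπx/a) dx = a/2, ∫sin(jπx/a)·sin(lπx/a) dx = 0; diagonal moments ∫x·sin²(jπx/a) dx = a²/4, ∫x²·sin²(jπx/a) dx = a³·(1/6 − 1/(4j²π²)); cross terms ∫x·sin(jπx/a)·sin(lπx/a) dx = 0 for j + l even and −4jla²/(π²(j² − l²)²) for j + l odd, ∫x²·sin(jπx/a)·sin(lπx/a) dx = (−1)^(j+l)·4jla³/(π²(j² − l²)²); higher powers the same way via product-to-sum and parts.
State is unnormalized: ∫|ψ|² dx = 2.6346, and ∫ψ*·V(x)·ψ dx = 14.482, so ⟨V⟩ = 14.482 / 2.6346.
⟨V⟩ = 5.4969.

5.50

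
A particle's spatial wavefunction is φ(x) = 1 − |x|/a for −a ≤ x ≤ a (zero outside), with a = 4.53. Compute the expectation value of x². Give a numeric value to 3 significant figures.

2.05

⟨x²⟩ = ∫ x²·|φ|² dx / ∫|φ|² dx (integrals over the domain).
φ is even, so ∫ over [−a, a] = 2∫₀ᵃ with φ = 1 − x/a there: ∫₀ᵃ (1 − x/a)² dx = a/3, ∫₀ᵃ x²(1 − x/a)² dx = a³/30, ∫₀ᵃ x⁴(1 − x/a)² dx = a⁵/105.
State is unnormalized: ∫|φ|² dx = 3.0200, and ∫φ*·x²·φ dx = 6.1973, so ⟨x²⟩ = 6.1973 / 3.0200.
⟨x²⟩ = 2.0521.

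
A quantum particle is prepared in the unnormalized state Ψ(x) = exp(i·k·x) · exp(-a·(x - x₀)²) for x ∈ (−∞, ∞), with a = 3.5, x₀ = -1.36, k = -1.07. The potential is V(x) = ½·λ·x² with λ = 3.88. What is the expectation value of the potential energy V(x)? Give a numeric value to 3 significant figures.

⟨V⟩ = ∫ V(x)·|Ψ|² dx / ∫|Ψ|² dx.
Gaussian moments (u = x − x₀): ∫u^(2j)·e^(−2au²) du = (2j−1)!!/(4a)^j · √(π/(2a)), odd powers integrate to 0; here √(π/(2a)) = 0.66992.
State is unnormalized: ∫|Ψ|² dx = 0.66992, and ∫Ψ*·V(x)·Ψ dx = 2.4967, so ⟨V⟩ = 2.4967 / 0.66992.
⟨V⟩ = 3.7268.

3.73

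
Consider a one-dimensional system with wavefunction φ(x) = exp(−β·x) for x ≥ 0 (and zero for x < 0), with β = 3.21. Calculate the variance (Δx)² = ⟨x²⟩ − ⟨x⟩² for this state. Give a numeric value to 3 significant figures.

0.0243

Compute ⟨x⟩ and ⟨x²⟩ separately, then (Δx)² = ⟨x²⟩ − ⟨x⟩².
Every integrand reduces to terms xʲ·e^(−2βx) on [0, ∞); use ∫₀^∞ xʲ·e^(−2βx) dx = j!/(2β)^(j+1).
Normalization: ∫|φ|² dx = 0.15576.
⟨x⟩ = 0.15576 and ⟨x²⟩ = 0.048524.
(Δx)² = 0.048524 − (0.15576)² = 0.024262.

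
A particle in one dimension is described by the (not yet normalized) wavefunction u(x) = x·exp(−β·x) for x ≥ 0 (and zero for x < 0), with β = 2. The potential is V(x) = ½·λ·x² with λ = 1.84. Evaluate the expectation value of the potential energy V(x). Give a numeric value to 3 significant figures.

⟨V⟩ = ∫ V(x)·|u|² dx / ∫|u|² dx.
Every integrand reduces to terms xʲ·e^(−2βx) on [0, ∞); use ∫₀^∞ xʲ·e^(−2βx) dx = j!/(2β)^(j+1).
State is unnormalized: ∫|u|² dx = 0.031250, and ∫u*·V(x)·u dx = 0.021563, so ⟨V⟩ = 0.021563 / 0.031250.
⟨V⟩ = 0.69000.

0.690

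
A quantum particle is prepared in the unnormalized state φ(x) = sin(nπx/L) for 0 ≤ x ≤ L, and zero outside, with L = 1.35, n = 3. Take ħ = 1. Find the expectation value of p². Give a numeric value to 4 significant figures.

p² φ = −ħ² d²φ/dx²; ⟨p²⟩ = −ħ² ∫ φ*·φ'' dx / ∫|φ|² dx.
d/dx sin(nπx/L) = (nπ/L)·cos(nπx/L) and d²/dx² sin(nπx/L) = −(nπ/L)²·sin(nπx/L); on 0 ≤ x ≤ L, ∫sin²(nπx/L) dx = L/2 and ∫sin(nπx/L)·cos(nπx/L) dx = 0.
State is unnormalized: ∫|φ|² dx = 0.67500, and ∫φ*·(−ħ² φ'') dx = 32.899, so ⟨p²⟩ = 32.899 / 0.67500.
⟨p²⟩ = 48.739.

48.74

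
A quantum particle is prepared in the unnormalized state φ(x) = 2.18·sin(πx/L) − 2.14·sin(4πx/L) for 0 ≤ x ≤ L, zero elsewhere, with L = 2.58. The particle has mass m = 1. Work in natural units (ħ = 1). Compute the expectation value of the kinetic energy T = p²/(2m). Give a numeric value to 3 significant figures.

T = −(ħ²/2m) d²/dx², so ⟨T⟩ = −(ħ²/2m) ∫ φ*·φ'' dx / ∫|φ|² dx; with m = 1.
d²/dx² sin(jπx/L) = −(jπ/L)²·sin(jπx/L); on 0 ≤ x ≤ L, ∫sin²(jπx/L) dx = L/2 and ∫sin(jπx/L)·sin(lπx/L) dx = 0 for j ≠ l, so only diagonal terms survive in ∫|φ|² and ∫φ·φ″; ∫φ·φ′ dx = [φ²/2] between the walls = 0.
State is unnormalized: ∫|φ|² dx = 12.038, and ∫φ*·(−ħ²/2m · φ'') dx = 74.621, so ⟨T⟩ = 74.621 / 12.038.
⟨T⟩ = 6.1986.

6.20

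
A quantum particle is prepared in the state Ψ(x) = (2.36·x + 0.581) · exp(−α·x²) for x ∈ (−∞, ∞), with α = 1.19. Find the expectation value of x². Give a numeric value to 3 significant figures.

⟨x²⟩ = ∫ x²·|Ψ|² dx / ∫|Ψ|² dx (integrals over the domain).
Expand each integrand as polynomial × e^(−2αx²) and use ∫x^(2j)·e^(−2αx²) dx = (2j−1)!!/(4α)^j · √(π/(2α)), odd powers → 0; here √(π/(2α)) = 1.1489.
State is unnormalized: ∫|Ψ|² dx = 1.7322, and ∫Ψ*·x²·Ψ dx = 0.92874, so ⟨x²⟩ = 0.92874 / 1.7322.
⟨x²⟩ = 0.53618.

0.536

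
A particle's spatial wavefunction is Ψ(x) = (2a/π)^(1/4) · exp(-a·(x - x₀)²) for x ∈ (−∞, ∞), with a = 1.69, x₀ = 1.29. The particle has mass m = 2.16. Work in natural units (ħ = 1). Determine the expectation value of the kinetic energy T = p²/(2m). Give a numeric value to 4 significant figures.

0.3912

T = −(ħ²/2m) d²/dx², so ⟨T⟩ = −(ħ²/2m) ∫ Ψ*·Ψ'' dx; with m = 2.16.
Gaussian moments (u = x − x₀): ∫u^(2j)·e^(−2au²) du = (2j−1)!!/(4a)^j · √(π/(2a)), odd powers integrate to 0; here √(π/(2a)) = 0.96409. Derivatives: d/dx e^(−au²) = −2au·e^(−au²), d²/dx² e^(−au²) = (4a²u² − 2a)·e^(−au²).
⟨T⟩ = 0.39120.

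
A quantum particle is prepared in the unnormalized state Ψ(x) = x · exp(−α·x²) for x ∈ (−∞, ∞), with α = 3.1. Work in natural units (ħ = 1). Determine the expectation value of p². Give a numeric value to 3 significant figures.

9.30

p² Ψ = −ħ² d²Ψ/dx²; ⟨p²⟩ = −ħ² ∫ Ψ*·Ψ'' dx / ∫|Ψ|² dx.
Expand each integrand as polynomial × e^(−2αx²) and use ∫x^(2j)·e^(−2αx²) dx = (2j−1)!!/(4α)^j · √(π/(2α)), odd powers → 0; here √(π/(2α)) = 0.71183. Differentiate with the product rule, d/dx e^(−αx²) = −2αx·e^(−αx²).
State is unnormalized: ∫|Ψ|² dx = 0.057406, and ∫Ψ*·(−ħ² Ψ'') dx = 0.53388, so ⟨p²⟩ = 0.53388 / 0.057406.
⟨p²⟩ = 9.3000.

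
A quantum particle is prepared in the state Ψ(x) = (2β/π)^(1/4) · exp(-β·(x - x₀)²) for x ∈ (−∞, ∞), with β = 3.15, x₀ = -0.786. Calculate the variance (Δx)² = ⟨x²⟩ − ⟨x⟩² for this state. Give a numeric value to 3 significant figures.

0.0794

Compute ⟨x⟩ and ⟨x²⟩ separately, then (Δx)² = ⟨x²⟩ − ⟨x⟩².
Gaussian moments (u = x − x₀): ∫u^(2j)·e^(−2βu²) du = (2j−1)!!/(4β)^j · √(π/(2β)), odd powers integrate to 0; here √(π/(2β)) = 0.70616.
⟨x⟩ = -0.78600 and ⟨x²⟩ = 0.69716.
(Δx)² = 0.69716 − (-0.78600)² = 0.079365.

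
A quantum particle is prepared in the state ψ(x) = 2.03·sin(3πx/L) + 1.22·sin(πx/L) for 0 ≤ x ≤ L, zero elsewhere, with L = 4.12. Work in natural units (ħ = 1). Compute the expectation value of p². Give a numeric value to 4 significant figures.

3.999

p² ψ = −ħ² d²ψ/dx²; ⟨p²⟩ = −ħ² ∫ ψ*·ψ'' dx / ∫|ψ|² dx.
d²/dx² sin(jπx/L) = −(jπ/L)²·sin(jπx/L); on 0 ≤ x ≤ L, ∫sin²(jπx/L) dx = L/2 and ∫sin(jπx/L)·sin(lπx/L) dx = 0 for j ≠ l, so only diagonal terms survive in ∫|ψ|² and ∫ψ·ψ″; ∫ψ·ψ′ dx = [ψ²/2] between the walls = 0.
State is unnormalized: ∫|ψ|² dx = 11.555, and ∫ψ*·(−ħ² ψ'') dx = 46.206, so ⟨p²⟩ = 46.206 / 11.555.
⟨p²⟩ = 3.9987.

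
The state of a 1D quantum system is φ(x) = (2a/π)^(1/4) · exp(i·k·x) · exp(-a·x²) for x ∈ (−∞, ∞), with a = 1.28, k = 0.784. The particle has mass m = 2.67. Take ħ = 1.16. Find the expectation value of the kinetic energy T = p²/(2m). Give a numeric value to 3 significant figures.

T = −(ħ²/2m) d²/dx², so ⟨T⟩ = −(ħ²/2m) ∫ φ*·φ'' dx; with m = 2.67.
Gaussian moments: ∫x^(2j)·e^(−2ax²) dx = (2j−1)!!/(4a)^j · √(π/(2a)), odd powers integrate to 0; here √(π/(2a)) = 1.1078. Derivatives: φ′ = (ik − 2ax)·φ, φ″ = ((ik − 2ax)² − 2a)·φ; the odd-in-x pieces drop out.
⟨T⟩ = 0.47742.

0.477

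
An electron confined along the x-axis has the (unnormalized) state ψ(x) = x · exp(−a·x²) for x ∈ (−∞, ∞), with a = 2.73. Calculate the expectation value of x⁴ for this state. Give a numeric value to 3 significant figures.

⟨x⁴⟩ = ∫ x⁴·|ψ|² dx / ∫|ψ|² dx (integrals over the domain).
Expand each integrand as polynomial × e^(−2ax²) and use ∫x^(2j)·e^(−2ax²) dx = (2j−1)!!/(4a)^j · √(π/(2a)), odd powers → 0; here √(π/(2a)) = 0.75854.
State is unnormalized: ∫|ψ|² dx = 0.069463, and ∫ψ*·x⁴·ψ dx = 0.0087378, so ⟨x⁴⟩ = 0.0087378 / 0.069463.
⟨x⁴⟩ = 0.12579.

0.126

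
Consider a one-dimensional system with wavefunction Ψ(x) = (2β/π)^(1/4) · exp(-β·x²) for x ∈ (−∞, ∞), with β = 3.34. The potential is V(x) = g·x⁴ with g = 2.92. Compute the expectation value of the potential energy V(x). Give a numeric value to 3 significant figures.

⟨V⟩ = ∫ V(x)·|Ψ|² dx.
Gaussian moments: ∫x^(2j)·e^(−2βx²) dx = (2j−1)!!/(4β)^j · √(π/(2β)), odd powers integrate to 0; here √(π/(2β)) = 0.68578.
⟨V⟩ = 0.049078.

0.0491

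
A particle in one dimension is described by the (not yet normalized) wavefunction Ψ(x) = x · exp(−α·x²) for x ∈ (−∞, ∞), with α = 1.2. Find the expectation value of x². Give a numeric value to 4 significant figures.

0.6250

⟨x²⟩ = ∫ x²·|Ψ|² dx / ∫|Ψ|² dx (integrals over the domain).
Expand each integrand as polynomial × e^(−2αx²) and use ∫x^(2j)·e^(−2αx²) dx = (2j−1)!!/(4α)^j · √(π/(2α)), odd powers → 0; here √(π/(2α)) = 1.1441.
State is unnormalized: ∫|Ψ|² dx = 0.23836, and ∫Ψ*·x²·Ψ dx = 0.14897, so ⟨x²⟩ = 0.14897 / 0.23836.
⟨x²⟩ = 0.62500.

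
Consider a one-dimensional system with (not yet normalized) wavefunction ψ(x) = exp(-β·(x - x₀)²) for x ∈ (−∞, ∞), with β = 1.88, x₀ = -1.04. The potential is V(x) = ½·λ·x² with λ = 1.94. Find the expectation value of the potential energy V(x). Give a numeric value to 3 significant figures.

⟨V⟩ = ∫ V(x)·|ψ|² dx / ∫|ψ|² dx.
Gaussian moments (u = x − x₀): ∫u^(2j)·e^(−2βu²) du = (2j−1)!!/(4β)^j · √(π/(2β)), odd powers integrate to 0; here √(π/(2β)) = 0.91407.
State is unnormalized: ∫|ψ|² dx = 0.91407, and ∫ψ*·V(x)·ψ dx = 1.0769, so ⟨V⟩ = 1.0769 / 0.91407.
⟨V⟩ = 1.1781.

1.18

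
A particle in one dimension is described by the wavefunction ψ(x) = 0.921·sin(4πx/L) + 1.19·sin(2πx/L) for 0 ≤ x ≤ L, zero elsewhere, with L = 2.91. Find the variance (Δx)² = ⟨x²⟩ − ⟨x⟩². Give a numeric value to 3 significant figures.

0.998

Compute ⟨x⟩ and ⟨x²⟩ separately, then (Δx)² = ⟨x²⟩ − ⟨x⟩².
On 0 ≤ x ≤ L (j ≠ l): ∫sin²(jπx/L) dx = L/2, ∫sin(jπx/L)·sin(lπx/L) dx = 0; diagonal moments ∫x·sin²(jπx/L) dx = L²/4, ∫x²·sin²(jπx/L) dx = L³·(1/6 − 1/(4j²π²)); cross terms ∫x·sin(jπx/L)·sin(lπx/L) dx = 0 for j + l even and −4jlL²/(π²(j² − l²)²) for j + l odd, ∫x²·sin(jπx/L)·sin(lπx/L) dx = (−1)^(j+l)·4jlL³/(π²(j² − l²)²); higher powers the same way via product-to-sum and parts.
Normalization: ∫|ψ|² dx = 3.2946.
⟨x⟩ = 1.4550 and ⟨x²⟩ = 3.1147.
(Δx)² = 3.1147 − (1.4550)² = 0.99770.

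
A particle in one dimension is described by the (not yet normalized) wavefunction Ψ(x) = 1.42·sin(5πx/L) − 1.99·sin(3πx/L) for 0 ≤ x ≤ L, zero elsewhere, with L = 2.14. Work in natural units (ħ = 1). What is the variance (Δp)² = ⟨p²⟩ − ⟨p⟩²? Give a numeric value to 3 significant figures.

Compute ⟨p⟩ and ⟨p²⟩ separately; (Δp)² = ⟨p²⟩ − ⟨p⟩².
d²/dx² sin(jπx/L) = −(jπ/L)²·sin(jπx/L); on 0 ≤ x ≤ L, ∫sin²(jπx/L) dx = L/2 and ∫sin(jπx/L)·sin(lπx/L) dx = 0 for j ≠ l, so only diagonal terms survive in ∫|Ψ|² and ∫Ψ·Ψ″; ∫Ψ·Ψ′ dx = [Ψ²/2] between the walls = 0.
Normalization: ∫|Ψ|² dx = 6.3949.
⟨p⟩ = 0.0000 and ⟨p²⟩ = 31.030.
(Δp)² = 31.030 − (0.0000)² = 31.030.

31.0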